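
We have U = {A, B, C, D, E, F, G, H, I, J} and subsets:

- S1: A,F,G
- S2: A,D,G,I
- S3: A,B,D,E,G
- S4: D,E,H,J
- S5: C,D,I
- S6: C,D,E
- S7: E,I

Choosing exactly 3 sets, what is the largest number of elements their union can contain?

9

Choosing S1, S4, S5 covers {A, C, D, E, F, G, H, I, J} — 9 elements.
No choice of 3 sets does better; here B is left uncovered.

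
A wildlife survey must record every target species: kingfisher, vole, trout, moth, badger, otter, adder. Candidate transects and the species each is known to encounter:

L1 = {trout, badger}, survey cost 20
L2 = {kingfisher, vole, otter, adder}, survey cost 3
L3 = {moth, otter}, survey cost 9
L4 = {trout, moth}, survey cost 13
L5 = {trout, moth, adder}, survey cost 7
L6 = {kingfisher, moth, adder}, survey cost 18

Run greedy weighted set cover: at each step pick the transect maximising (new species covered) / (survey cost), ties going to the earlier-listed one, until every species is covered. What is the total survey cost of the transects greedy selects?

30

Pick 1: L2 adds 4 new (kingfisher, vole, otter, adder) at survey cost 3 (ratio 4/3).
Pick 2: L5 adds 2 new (trout, moth) at survey cost 7 (ratio 2/7).
Pick 3: L1 adds 1 new (badger) at survey cost 20 (ratio 1/20).
Greedy total survey cost: 3 + 7 + 20 = 30.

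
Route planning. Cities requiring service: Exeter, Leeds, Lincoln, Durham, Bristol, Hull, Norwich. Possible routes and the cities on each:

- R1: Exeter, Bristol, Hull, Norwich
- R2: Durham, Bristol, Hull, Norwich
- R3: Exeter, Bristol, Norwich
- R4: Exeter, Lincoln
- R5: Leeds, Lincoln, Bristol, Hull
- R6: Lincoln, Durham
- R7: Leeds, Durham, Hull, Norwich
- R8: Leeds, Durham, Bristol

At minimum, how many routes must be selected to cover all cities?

3

R1, R2, R5 together cover {Exeter, Leeds, Lincoln, Durham, Bristol, Hull, Norwich} — every city.
No 2 of the 8 routes cover everything (all 28 pairs fall short), so 3 is minimum.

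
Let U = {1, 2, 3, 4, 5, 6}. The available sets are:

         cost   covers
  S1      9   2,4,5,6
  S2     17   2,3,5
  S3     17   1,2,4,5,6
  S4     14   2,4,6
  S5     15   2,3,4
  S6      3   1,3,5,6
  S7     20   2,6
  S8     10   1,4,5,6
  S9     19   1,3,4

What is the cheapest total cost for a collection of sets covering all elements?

S1, S6 cover every element at cost 9 + 3 = 12.
Any cover uses at least 2 sets; among all covering selections none totals below 12.

12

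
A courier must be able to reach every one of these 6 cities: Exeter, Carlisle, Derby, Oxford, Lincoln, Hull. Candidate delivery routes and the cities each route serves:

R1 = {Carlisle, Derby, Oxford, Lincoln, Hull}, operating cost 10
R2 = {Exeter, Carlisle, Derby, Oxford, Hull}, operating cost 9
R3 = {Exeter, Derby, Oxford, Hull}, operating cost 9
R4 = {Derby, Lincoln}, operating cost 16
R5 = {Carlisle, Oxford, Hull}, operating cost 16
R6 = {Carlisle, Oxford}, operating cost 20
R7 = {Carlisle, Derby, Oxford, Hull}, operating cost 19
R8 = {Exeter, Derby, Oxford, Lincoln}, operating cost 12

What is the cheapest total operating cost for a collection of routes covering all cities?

19

R1, R2 cover every city at operating cost 10 + 9 = 19.
Any cover uses at least 2 routes; among all covering selections none totals below 19.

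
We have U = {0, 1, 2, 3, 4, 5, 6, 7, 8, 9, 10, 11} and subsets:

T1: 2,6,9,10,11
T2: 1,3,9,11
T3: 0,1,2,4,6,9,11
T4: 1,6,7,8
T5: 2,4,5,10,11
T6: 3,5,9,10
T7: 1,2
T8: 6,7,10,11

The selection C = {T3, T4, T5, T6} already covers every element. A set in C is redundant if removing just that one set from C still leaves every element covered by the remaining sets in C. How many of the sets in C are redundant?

1

Drop T3: 0 uncovered — not redundant.
Drop T4: 7, 8 uncovered — not redundant.
Drop T5: the rest still cover every element — redundant.
Drop T6: 3 uncovered — not redundant.
1 redundant: T5.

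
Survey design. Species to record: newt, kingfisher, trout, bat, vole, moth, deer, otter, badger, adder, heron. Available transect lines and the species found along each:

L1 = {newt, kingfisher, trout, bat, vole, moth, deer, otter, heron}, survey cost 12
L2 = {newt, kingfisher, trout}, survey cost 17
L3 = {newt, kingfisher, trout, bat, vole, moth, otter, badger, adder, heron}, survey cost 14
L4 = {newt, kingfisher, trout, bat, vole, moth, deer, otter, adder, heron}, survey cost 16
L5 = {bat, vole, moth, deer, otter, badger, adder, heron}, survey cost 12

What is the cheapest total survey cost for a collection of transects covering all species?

L1, L5 cover every species at survey cost 12 + 12 = 24.
Any cover uses at least 2 transects; among all covering selections none totals below 24.

24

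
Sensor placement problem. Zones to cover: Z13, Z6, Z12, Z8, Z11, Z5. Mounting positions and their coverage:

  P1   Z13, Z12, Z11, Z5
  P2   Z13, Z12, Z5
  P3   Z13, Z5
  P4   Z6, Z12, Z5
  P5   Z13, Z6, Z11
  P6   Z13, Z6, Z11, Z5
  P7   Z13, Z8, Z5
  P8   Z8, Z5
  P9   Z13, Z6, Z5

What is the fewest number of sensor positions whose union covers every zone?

P1, P4, P7 together cover {Z13, Z6, Z12, Z8, Z11, Z5} — every zone.
No 2 of the 9 sensor positions cover everything (all 36 pairs fall short), so 3 is minimum.

3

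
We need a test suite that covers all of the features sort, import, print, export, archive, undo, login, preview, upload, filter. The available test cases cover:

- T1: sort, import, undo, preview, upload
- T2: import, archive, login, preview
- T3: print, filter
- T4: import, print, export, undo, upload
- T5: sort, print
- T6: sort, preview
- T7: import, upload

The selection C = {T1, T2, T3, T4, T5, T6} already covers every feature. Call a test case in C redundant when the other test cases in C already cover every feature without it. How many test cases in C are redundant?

3

Drop T1: the rest still cover every feature — redundant.
Drop T2: archive, login uncovered — not redundant.
Drop T3: filter uncovered — not redundant.
Drop T4: export uncovered — not redundant.
Drop T5: the rest still cover every feature — redundant.
Drop T6: the rest still cover every feature — redundant.
3 redundant: T1, T5, T6.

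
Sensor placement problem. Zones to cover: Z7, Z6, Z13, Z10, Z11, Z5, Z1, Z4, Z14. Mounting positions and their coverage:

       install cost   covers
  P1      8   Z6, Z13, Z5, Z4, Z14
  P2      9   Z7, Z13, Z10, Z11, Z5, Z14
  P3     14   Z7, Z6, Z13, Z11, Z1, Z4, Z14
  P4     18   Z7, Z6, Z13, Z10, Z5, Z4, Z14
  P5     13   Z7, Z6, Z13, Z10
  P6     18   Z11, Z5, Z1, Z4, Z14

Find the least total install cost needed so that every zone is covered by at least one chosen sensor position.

P2, P3 cover every zone at install cost 9 + 14 = 23.
Any cover uses at least 2 sensor positions; among all covering selections none totals below 23.

23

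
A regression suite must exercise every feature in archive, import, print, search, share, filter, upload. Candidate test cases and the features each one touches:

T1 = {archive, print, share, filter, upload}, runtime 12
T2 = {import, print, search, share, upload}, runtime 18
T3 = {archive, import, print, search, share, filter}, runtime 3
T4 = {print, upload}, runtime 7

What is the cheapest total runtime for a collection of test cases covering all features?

10

T3, T4 cover every feature at runtime 3 + 7 = 10.
Any cover uses at least 2 test cases; among all covering selections none totals below 10.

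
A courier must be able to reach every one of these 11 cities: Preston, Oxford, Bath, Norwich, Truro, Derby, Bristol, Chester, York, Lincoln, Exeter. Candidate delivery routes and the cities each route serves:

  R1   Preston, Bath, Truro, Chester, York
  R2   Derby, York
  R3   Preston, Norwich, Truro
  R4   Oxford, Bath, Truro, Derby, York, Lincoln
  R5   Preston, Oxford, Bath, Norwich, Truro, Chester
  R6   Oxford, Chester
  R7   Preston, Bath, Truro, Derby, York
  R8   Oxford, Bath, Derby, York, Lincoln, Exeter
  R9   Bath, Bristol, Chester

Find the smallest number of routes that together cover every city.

3

R3, R8, R9 together cover {Preston, Oxford, Bath, Norwich, Truro, Derby, Bristol, Chester, York, Lincoln, Exeter} — every city.
No 2 of the 9 routes cover everything (all 36 pairs fall short), so 3 is minimum.
Greedy (largest uncovered first) would take R4, R5, R8, R9 — 4 routes — but 3 suffice.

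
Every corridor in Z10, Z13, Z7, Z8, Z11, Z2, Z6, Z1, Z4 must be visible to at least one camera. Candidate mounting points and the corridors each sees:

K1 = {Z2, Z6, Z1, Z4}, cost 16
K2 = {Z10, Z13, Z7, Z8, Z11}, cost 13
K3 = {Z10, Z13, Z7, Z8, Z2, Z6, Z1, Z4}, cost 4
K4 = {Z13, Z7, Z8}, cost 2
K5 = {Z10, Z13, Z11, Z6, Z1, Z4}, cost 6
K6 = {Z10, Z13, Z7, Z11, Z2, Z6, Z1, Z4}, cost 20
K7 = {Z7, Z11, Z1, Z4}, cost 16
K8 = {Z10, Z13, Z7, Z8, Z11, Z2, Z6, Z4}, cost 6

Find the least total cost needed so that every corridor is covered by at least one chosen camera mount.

K3, K5 cover every corridor at cost 4 + 6 = 10.
Any cover uses at least 2 camera mounts; among all covering selections none totals below 10.

10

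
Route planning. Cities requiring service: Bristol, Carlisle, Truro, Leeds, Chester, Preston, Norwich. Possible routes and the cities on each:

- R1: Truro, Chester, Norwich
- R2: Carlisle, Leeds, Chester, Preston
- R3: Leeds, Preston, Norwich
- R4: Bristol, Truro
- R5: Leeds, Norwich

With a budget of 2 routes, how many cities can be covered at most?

6

Choosing R1, R2 covers {Carlisle, Truro, Leeds, Chester, Preston, Norwich} — 6 cities.
No choice of 2 routes does better; here Bristol is left uncovered.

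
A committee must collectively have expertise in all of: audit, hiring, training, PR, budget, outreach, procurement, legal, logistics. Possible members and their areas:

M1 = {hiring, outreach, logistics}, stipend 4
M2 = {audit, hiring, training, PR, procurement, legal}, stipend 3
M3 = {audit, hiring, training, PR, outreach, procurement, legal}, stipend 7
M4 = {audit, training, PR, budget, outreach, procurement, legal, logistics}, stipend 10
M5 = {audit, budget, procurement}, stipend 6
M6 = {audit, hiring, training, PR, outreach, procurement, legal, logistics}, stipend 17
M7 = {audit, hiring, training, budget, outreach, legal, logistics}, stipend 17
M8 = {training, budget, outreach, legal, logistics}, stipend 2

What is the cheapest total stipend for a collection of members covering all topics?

M2, M8 cover every topic at stipend 3 + 2 = 5.
Any cover uses at least 2 members; among all covering selections none totals below 5.

5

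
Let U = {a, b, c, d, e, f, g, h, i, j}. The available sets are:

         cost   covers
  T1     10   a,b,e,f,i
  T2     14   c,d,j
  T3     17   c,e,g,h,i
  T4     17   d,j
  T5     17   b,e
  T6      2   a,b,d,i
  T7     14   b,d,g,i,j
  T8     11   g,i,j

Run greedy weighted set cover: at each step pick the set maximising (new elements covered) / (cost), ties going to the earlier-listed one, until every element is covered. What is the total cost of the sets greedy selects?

Pick 1: T6 adds 4 new (a, b, d, i) at cost 2 (ratio 4/2).
Pick 2: T3 adds 4 new (c, e, g, h) at cost 17 (ratio 4/17).
Pick 3: T1 adds 1 new (f) at cost 10 (ratio 1/10).
Pick 4: T8 adds 1 new (j) at cost 11 (ratio 1/11).
Greedy total cost: 2 + 17 + 10 + 11 = 40.

40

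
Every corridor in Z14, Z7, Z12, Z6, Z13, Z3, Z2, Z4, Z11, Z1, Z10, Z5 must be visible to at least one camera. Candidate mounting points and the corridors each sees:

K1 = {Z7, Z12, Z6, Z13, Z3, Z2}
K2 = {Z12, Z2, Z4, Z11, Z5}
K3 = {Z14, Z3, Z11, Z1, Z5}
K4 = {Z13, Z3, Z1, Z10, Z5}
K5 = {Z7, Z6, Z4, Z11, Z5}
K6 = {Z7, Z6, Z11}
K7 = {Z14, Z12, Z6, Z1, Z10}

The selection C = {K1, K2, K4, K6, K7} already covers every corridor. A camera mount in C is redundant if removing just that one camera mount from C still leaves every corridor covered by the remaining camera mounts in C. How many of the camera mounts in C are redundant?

Drop K1: the rest still cover every corridor — redundant.
Drop K2: Z4 uncovered — not redundant.
Drop K4: the rest still cover every corridor — redundant.
Drop K6: the rest still cover every corridor — redundant.
Drop K7: Z14 uncovered — not redundant.
3 redundant: K1, K4, K6.

3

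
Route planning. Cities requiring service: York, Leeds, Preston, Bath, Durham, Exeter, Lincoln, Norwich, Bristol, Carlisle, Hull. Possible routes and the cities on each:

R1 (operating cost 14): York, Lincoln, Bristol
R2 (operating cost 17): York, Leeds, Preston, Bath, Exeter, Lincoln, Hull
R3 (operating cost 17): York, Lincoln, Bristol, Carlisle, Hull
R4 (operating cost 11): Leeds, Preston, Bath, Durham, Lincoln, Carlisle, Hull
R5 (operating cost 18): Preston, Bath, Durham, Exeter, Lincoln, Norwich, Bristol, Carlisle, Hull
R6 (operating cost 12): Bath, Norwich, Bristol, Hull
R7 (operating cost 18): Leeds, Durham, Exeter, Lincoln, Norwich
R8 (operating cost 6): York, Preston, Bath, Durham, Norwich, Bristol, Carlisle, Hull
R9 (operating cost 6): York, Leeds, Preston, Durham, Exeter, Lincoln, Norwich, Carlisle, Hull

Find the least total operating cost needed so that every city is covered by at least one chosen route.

12

R8, R9 cover every city at operating cost 6 + 6 = 12.
Any cover uses at least 2 routes; among all covering selections none totals below 12.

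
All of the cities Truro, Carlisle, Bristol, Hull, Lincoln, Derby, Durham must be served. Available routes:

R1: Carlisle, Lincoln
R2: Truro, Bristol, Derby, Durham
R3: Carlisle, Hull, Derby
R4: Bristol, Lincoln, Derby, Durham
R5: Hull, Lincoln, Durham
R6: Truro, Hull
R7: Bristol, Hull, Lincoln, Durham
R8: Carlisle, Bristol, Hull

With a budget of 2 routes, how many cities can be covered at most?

6

Choosing R1, R2 covers {Truro, Carlisle, Bristol, Lincoln, Derby, Durham} — 6 cities.
No choice of 2 routes does better; here Hull is left uncovered.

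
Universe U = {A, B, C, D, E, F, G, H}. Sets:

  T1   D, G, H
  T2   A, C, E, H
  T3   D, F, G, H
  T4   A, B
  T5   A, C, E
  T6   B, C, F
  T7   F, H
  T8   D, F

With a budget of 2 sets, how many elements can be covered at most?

Choosing T2, T3 covers {A, C, D, E, F, G, H} — 7 elements.
No choice of 2 sets does better; here B is left uncovered.

7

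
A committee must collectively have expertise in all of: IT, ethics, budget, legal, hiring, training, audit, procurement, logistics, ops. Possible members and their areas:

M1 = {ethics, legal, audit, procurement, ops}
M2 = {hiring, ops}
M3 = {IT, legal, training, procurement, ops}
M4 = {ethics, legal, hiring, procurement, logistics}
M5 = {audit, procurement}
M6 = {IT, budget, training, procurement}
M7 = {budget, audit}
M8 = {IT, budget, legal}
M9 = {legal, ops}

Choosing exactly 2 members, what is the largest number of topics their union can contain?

Choosing M1, M6 covers {IT, ethics, budget, legal, training, audit, procurement, ops} — 8 topics.
No choice of 2 members does better; here hiring, logistics are left uncovered.

8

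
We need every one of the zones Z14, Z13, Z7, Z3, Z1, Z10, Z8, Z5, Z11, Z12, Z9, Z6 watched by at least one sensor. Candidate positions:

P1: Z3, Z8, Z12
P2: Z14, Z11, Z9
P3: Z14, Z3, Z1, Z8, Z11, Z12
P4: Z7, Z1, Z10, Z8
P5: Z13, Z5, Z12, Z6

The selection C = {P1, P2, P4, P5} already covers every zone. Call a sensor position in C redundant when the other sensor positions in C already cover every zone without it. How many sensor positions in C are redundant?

0

Drop P1: Z3 uncovered — not redundant.
Drop P2: Z14, Z11, Z9 uncovered — not redundant.
Drop P4: Z7, Z1, Z10 uncovered — not redundant.
Drop P5: Z13, Z5, Z6 uncovered — not redundant.
None of the sensor positions in C is redundant.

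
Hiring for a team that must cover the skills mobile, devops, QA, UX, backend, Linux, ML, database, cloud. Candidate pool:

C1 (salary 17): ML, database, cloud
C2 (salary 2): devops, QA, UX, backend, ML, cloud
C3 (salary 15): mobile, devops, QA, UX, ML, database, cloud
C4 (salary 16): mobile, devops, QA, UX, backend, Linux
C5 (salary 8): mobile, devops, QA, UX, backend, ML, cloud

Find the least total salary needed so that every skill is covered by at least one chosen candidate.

31

C3, C4 cover every skill at salary 15 + 16 = 31.
Any cover uses at least 2 candidates; among all covering selections none totals below 31.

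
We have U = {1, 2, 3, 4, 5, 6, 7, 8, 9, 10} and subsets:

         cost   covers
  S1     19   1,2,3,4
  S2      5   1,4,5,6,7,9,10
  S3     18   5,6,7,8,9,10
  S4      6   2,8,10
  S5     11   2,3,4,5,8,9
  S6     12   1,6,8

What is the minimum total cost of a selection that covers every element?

S2, S5 cover every element at cost 5 + 11 = 16.
Any cover uses at least 2 sets; among all covering selections none totals below 16.
Greedy by coverage-per-cost would pick S2, S4, S5 for 22 — worse than the optimum 16.

16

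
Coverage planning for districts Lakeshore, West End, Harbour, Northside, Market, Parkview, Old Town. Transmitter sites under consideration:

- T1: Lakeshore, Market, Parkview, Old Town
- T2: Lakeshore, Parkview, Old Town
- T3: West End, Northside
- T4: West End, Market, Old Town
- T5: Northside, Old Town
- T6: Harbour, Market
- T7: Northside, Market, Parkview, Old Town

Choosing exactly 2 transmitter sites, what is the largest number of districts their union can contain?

Choosing T1, T3 covers {Lakeshore, West End, Northside, Market, Parkview, Old Town} — 6 districts.
No choice of 2 transmitter sites does better; here Harbour is left uncovered.

6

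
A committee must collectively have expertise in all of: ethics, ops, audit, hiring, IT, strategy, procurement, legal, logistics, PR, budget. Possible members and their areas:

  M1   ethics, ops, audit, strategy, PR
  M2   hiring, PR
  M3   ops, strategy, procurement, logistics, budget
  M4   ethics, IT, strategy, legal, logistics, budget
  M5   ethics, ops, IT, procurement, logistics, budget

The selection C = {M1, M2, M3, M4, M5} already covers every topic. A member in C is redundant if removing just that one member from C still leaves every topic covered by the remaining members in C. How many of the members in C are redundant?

2

Drop M1: audit uncovered — not redundant.
Drop M2: hiring uncovered — not redundant.
Drop M3: the rest still cover every topic — redundant.
Drop M4: legal uncovered — not redundant.
Drop M5: the rest still cover every topic — redundant.
2 redundant: M3, M5.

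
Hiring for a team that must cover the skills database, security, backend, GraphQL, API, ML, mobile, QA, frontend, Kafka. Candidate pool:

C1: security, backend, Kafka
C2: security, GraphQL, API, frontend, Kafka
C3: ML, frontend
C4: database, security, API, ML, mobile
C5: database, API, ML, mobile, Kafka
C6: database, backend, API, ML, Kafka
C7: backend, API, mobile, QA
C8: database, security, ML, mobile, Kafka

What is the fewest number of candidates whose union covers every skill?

3

C2, C4, C7 together cover {database, security, backend, GraphQL, API, ML, mobile, QA, frontend, Kafka} — every skill.
No 2 of the 8 candidates cover everything (all 28 pairs fall short), so 3 is minimum.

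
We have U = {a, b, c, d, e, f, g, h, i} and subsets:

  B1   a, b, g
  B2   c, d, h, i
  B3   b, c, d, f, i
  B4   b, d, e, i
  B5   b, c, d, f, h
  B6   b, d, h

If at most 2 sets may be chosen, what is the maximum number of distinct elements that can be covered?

7

Choosing B1, B2 covers {a, b, c, d, g, h, i} — 7 elements.
No choice of 2 sets does better; here e, f are left uncovered.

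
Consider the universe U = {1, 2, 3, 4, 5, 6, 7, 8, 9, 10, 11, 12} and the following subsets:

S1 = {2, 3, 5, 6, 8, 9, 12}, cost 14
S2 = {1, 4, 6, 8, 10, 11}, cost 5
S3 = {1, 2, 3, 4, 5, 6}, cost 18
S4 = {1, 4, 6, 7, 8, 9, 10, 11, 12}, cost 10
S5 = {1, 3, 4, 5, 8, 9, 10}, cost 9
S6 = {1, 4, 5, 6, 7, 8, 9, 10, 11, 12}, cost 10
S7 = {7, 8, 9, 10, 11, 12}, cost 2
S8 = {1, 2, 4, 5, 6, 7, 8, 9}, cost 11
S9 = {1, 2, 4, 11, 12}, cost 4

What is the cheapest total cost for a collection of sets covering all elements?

S3, S7 cover every element at cost 18 + 2 = 20.
Any cover uses at least 2 sets; among all covering selections none totals below 20.

20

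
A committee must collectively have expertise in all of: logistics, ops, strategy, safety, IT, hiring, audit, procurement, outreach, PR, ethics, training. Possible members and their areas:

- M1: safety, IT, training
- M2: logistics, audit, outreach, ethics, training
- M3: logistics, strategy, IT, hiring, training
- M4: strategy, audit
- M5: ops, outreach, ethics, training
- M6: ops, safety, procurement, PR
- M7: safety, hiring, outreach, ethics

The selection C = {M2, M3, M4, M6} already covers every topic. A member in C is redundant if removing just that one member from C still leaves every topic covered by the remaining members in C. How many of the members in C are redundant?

1

Drop M2: outreach, ethics uncovered — not redundant.
Drop M3: IT, hiring uncovered — not redundant.
Drop M4: the rest still cover every topic — redundant.
Drop M6: ops, safety, procurement, PR uncovered — not redundant.
1 redundant: M4.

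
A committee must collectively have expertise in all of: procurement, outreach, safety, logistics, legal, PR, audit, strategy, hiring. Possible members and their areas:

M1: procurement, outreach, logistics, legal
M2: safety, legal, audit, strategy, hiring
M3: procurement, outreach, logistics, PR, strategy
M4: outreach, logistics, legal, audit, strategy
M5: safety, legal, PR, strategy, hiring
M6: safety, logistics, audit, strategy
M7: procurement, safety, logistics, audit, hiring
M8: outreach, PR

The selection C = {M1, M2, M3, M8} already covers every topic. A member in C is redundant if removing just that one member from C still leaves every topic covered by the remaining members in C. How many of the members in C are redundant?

Drop M1: the rest still cover every topic — redundant.
Drop M2: safety, audit, hiring uncovered — not redundant.
Drop M3: the rest still cover every topic — redundant.
Drop M8: the rest still cover every topic — redundant.
3 redundant: M1, M3, M8.

3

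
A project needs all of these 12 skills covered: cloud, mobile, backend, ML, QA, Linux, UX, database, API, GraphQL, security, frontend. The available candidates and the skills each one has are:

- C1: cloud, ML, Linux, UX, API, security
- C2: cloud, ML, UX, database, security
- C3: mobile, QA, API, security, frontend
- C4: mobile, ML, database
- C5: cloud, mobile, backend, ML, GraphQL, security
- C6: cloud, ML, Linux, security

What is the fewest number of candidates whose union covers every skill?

4

C1, C2, C3, C5 together cover {cloud, mobile, backend, ML, QA, Linux, UX, database, API, GraphQL, security, frontend} — every skill.
No 3 of the 6 candidates cover everything (all 20 triples fall short), so 4 is minimum.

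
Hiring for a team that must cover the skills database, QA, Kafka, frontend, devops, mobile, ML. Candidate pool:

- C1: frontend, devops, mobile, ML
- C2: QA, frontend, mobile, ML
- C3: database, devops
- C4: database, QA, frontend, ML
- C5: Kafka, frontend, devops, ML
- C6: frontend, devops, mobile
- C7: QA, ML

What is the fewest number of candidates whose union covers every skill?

C1, C4, C5 together cover {database, QA, Kafka, frontend, devops, mobile, ML} — every skill.
No 2 of the 7 candidates cover everything (all 21 pairs fall short), so 3 is minimum.

3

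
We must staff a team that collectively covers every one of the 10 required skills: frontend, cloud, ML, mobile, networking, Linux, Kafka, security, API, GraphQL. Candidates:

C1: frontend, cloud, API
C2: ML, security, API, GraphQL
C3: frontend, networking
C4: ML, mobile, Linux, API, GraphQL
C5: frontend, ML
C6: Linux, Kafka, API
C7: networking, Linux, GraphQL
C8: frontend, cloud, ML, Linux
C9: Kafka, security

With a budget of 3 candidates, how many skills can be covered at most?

Choosing C1, C4, C9 covers {frontend, cloud, ML, mobile, Linux, Kafka, security, API, GraphQL} — 9 skills.
No choice of 3 candidates does better; here networking is left uncovered.

9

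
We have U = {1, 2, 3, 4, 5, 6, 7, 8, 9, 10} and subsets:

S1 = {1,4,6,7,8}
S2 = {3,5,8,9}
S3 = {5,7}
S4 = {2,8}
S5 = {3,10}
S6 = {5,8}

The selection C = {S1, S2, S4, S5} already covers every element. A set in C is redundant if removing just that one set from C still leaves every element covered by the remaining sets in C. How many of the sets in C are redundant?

Drop S1: 1, 4, 6, 7 uncovered — not redundant.
Drop S2: 5, 9 uncovered — not redundant.
Drop S4: 2 uncovered — not redundant.
Drop S5: 10 uncovered — not redundant.
None of the sets in C is redundant.

0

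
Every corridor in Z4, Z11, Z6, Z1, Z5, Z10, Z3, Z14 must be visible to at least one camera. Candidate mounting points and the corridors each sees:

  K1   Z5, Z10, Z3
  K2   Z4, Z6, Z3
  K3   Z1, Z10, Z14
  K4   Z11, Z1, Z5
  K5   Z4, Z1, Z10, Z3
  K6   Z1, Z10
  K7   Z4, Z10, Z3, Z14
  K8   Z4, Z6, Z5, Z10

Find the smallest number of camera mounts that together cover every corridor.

3

K2, K3, K4 together cover {Z4, Z11, Z6, Z1, Z5, Z10, Z3, Z14} — every corridor.
No 2 of the 8 camera mounts cover everything (all 28 pairs fall short), so 3 is minimum.
Greedy (largest uncovered first) would take K5, K4, K2, K3 — 4 camera mounts — but 3 suffice.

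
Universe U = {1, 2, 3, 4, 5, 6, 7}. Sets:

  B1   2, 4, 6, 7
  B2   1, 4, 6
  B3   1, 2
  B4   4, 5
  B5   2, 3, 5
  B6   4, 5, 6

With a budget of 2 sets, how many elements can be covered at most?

6

Choosing B1, B5 covers {2, 3, 4, 5, 6, 7} — 6 elements.
No choice of 2 sets does better; here 1 is left uncovered.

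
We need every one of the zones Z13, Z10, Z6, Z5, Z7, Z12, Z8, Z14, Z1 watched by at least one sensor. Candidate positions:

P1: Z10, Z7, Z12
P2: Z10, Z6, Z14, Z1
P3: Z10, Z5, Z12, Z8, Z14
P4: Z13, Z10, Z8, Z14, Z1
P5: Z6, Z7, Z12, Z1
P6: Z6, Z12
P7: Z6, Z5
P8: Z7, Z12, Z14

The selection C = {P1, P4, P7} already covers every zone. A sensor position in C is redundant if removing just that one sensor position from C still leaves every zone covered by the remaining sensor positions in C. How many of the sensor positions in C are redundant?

Drop P1: Z7, Z12 uncovered — not redundant.
Drop P4: Z13, Z8, Z14, Z1 uncovered — not redundant.
Drop P7: Z6, Z5 uncovered — not redundant.
None of the sensor positions in C is redundant.

0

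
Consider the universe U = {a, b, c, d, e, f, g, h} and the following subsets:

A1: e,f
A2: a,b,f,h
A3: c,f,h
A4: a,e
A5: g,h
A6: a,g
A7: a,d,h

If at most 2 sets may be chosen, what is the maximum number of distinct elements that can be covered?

5

Choosing A1, A2 covers {a, b, e, f, h} — 5 elements.
No choice of 2 sets does better; here c, d, g are left uncovered.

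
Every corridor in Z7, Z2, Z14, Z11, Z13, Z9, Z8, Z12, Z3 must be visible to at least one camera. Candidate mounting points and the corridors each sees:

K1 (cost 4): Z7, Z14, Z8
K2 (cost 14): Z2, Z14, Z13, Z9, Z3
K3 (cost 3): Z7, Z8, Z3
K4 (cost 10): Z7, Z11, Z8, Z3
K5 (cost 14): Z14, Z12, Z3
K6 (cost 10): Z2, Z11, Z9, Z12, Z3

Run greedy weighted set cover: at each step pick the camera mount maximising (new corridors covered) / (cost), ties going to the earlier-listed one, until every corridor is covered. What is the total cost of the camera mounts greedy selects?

31

Pick 1: K3 adds 3 new (Z7, Z8, Z3) at cost 3 (ratio 3/3).
Pick 2: K6 adds 4 new (Z2, Z11, Z9, Z12) at cost 10 (ratio 4/10).
Pick 3: K1 adds 1 new (Z14) at cost 4 (ratio 1/4).
Pick 4: K2 adds 1 new (Z13) at cost 14 (ratio 1/14).
Greedy total cost: 3 + 10 + 4 + 14 = 31. (The true optimum is 27, so greedy overshoots here.)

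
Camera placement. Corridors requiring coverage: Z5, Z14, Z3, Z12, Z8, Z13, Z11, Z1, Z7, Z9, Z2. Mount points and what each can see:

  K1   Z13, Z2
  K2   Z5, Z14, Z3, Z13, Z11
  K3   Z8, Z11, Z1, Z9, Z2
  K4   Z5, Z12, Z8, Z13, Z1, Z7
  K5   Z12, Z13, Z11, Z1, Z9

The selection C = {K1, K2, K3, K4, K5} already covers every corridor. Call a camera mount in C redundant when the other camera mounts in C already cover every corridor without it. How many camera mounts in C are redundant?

3

Drop K1: the rest still cover every corridor — redundant.
Drop K2: Z14, Z3 uncovered — not redundant.
Drop K3: the rest still cover every corridor — redundant.
Drop K4: Z7 uncovered — not redundant.
Drop K5: the rest still cover every corridor — redundant.
3 redundant: K1, K3, K5.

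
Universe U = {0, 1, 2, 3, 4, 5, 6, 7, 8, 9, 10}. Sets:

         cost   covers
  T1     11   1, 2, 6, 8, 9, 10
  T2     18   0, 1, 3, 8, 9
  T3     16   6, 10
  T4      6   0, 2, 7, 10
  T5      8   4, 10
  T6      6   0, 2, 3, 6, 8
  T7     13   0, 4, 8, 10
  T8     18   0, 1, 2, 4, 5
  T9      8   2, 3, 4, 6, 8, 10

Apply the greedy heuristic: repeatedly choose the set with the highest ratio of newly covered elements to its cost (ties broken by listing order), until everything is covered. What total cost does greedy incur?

Pick 1: T6 adds 5 new (0, 2, 3, 6, 8) at cost 6 (ratio 5/6).
Pick 2: T4 adds 2 new (7, 10) at cost 6 (ratio 2/6).
Pick 3: T1 adds 2 new (1, 9) at cost 11 (ratio 2/11).
Pick 4: T5 adds 1 new (4) at cost 8 (ratio 1/8).
Pick 5: T8 adds 1 new (5) at cost 18 (ratio 1/18).
Greedy total cost: 6 + 6 + 11 + 8 + 18 = 49. (The true optimum is 41, so greedy overshoots here.)

49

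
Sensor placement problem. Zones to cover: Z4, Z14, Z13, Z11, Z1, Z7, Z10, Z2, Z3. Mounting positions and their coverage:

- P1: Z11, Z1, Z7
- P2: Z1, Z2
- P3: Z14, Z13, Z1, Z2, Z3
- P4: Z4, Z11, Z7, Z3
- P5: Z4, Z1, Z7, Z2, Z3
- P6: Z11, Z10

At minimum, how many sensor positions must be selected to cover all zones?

3

P3, P4, P6 together cover {Z4, Z14, Z13, Z11, Z1, Z7, Z10, Z2, Z3} — every zone.
No 2 of the 6 sensor positions cover everything (all 15 pairs fall short), so 3 is minimum.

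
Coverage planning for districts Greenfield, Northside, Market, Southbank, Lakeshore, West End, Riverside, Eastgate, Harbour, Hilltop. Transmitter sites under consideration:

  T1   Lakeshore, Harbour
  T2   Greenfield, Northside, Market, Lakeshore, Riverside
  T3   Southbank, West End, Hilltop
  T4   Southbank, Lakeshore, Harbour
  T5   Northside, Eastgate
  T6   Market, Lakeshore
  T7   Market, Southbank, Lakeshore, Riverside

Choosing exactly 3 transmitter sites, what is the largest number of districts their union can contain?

Choosing T1, T2, T3 covers {Greenfield, Northside, Market, Southbank, Lakeshore, West End, Riverside, Harbour, Hilltop} — 9 districts.
No choice of 3 transmitter sites does better; here Eastgate is left uncovered.

9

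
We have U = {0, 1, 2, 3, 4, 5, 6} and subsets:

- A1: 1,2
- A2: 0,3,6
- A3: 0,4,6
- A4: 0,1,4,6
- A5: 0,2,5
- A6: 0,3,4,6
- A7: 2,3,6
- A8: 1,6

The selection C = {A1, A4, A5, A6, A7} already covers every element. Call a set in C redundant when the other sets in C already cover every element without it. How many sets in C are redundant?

4

Drop A1: the rest still cover every element — redundant.
Drop A4: the rest still cover every element — redundant.
Drop A5: 5 uncovered — not redundant.
Drop A6: the rest still cover every element — redundant.
Drop A7: the rest still cover every element — redundant.
4 redundant: A1, A4, A6, A7.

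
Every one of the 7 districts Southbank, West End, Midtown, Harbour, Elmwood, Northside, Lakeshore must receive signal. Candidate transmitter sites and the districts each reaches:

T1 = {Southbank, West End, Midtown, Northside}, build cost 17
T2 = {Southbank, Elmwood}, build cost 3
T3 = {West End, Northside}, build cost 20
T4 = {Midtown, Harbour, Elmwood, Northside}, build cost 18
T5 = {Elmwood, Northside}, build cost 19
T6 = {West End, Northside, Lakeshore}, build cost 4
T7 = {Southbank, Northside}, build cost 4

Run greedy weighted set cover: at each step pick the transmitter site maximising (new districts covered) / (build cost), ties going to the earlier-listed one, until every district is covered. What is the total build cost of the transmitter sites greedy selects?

Pick 1: T6 adds 3 new (West End, Northside, Lakeshore) at build cost 4 (ratio 3/4).
Pick 2: T2 adds 2 new (Southbank, Elmwood) at build cost 3 (ratio 2/3).
Pick 3: T4 adds 2 new (Midtown, Harbour) at build cost 18 (ratio 2/18).
Greedy total build cost: 4 + 3 + 18 = 25.

25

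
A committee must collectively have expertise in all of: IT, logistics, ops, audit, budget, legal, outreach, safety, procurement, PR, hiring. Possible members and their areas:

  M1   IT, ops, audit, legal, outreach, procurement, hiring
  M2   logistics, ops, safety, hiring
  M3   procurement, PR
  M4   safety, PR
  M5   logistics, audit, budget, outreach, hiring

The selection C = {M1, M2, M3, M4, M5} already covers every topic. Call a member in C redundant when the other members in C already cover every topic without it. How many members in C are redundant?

Drop M1: IT, legal uncovered — not redundant.
Drop M2: the rest still cover every topic — redundant.
Drop M3: the rest still cover every topic — redundant.
Drop M4: the rest still cover every topic — redundant.
Drop M5: budget uncovered — not redundant.
3 redundant: M2, M3, M4.

3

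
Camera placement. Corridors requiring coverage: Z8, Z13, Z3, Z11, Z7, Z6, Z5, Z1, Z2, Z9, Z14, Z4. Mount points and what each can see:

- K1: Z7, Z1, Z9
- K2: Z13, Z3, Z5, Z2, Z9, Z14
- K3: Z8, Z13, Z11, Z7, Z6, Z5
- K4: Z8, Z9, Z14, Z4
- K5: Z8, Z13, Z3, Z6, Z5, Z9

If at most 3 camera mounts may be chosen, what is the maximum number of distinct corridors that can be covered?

Choosing K1, K2, K3 covers {Z8, Z13, Z3, Z11, Z7, Z6, Z5, Z1, Z2, Z9, Z14} — 11 corridors.
No choice of 3 camera mounts does better; here Z4 is left uncovered.

11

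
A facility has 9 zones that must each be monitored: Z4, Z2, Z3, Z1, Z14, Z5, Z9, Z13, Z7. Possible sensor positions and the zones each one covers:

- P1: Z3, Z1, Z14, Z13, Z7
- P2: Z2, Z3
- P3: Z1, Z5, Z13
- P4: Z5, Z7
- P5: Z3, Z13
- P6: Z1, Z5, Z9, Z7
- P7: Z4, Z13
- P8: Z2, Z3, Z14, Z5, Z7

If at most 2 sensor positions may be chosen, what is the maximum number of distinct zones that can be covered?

7

Choosing P1, P6 covers {Z3, Z1, Z14, Z5, Z9, Z13, Z7} — 7 zones.
No choice of 2 sensor positions does better; here Z4, Z2 are left uncovered.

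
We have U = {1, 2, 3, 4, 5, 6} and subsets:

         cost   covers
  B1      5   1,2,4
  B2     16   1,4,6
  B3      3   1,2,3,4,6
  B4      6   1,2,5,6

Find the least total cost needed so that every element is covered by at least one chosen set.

9

B3, B4 cover every element at cost 3 + 6 = 9.
Any cover uses at least 2 sets; among all covering selections none totals below 9.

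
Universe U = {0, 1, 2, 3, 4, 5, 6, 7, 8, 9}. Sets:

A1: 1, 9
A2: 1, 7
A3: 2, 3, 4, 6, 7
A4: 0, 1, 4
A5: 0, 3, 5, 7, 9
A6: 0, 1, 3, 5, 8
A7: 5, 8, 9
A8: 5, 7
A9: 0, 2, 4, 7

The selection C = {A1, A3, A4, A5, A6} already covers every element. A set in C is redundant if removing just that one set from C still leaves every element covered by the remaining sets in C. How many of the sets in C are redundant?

Drop A1: the rest still cover every element — redundant.
Drop A3: 2, 6 uncovered — not redundant.
Drop A4: the rest still cover every element — redundant.
Drop A5: the rest still cover every element — redundant.
Drop A6: 8 uncovered — not redundant.
3 redundant: A1, A4, A5.

3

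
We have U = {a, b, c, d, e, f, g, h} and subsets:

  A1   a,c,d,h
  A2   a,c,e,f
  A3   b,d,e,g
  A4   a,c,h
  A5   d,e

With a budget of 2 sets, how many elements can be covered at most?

7

Choosing A1, A3 covers {a, b, c, d, e, g, h} — 7 elements.
No choice of 2 sets does better; here f is left uncovered.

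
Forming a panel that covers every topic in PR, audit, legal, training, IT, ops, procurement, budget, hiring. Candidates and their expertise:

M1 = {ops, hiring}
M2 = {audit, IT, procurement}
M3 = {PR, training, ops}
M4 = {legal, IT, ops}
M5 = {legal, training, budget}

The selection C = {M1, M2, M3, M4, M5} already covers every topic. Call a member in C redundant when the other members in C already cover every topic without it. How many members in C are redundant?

1

Drop M1: hiring uncovered — not redundant.
Drop M2: audit, procurement uncovered — not redundant.
Drop M3: PR uncovered — not redundant.
Drop M4: the rest still cover every topic — redundant.
Drop M5: budget uncovered — not redundant.
1 redundant: M4.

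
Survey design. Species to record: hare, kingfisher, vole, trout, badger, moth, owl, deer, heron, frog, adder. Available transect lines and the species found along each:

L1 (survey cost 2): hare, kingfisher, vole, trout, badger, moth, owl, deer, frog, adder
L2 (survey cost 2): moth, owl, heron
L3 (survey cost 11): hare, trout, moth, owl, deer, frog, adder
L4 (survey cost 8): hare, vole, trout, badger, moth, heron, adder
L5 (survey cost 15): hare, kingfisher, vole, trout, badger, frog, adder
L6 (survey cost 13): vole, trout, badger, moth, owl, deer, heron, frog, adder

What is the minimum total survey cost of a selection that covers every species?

L1, L2 cover every species at survey cost 2 + 2 = 4.
Any cover uses at least 2 transects; among all covering selections none totals below 4.

4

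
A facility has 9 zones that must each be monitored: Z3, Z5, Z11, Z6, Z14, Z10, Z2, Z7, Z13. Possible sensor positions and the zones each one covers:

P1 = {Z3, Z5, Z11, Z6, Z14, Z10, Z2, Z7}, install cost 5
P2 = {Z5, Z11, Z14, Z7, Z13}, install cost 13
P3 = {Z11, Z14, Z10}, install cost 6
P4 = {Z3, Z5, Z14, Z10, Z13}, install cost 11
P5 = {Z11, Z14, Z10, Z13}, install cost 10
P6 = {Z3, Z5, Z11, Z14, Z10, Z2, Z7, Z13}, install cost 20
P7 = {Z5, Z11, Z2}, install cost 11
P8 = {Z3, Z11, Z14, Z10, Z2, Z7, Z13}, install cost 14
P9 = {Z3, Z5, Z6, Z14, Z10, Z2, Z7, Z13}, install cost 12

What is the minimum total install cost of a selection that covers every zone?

15

P1, P5 cover every zone at install cost 5 + 10 = 15.
Any cover uses at least 2 sensor positions; among all covering selections none totals below 15.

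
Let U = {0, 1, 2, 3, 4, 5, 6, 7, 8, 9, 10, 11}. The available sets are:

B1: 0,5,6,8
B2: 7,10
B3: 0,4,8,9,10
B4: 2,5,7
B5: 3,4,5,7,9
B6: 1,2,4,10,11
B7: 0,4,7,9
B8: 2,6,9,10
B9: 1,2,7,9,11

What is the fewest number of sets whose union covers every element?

3

B1, B5, B6 together cover {0, 1, 2, 3, 4, 5, 6, 7, 8, 9, 10, 11} — every element.
No 2 of the 9 sets cover everything (all 36 pairs fall short), so 3 is minimum.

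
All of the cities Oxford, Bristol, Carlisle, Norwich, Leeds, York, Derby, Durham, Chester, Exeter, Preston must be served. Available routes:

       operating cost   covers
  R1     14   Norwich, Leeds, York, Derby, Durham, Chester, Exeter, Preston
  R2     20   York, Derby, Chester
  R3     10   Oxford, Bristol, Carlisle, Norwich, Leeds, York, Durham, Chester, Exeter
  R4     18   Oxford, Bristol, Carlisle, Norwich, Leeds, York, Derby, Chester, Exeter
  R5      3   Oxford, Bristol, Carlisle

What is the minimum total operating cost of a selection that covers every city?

17

R1, R5 cover every city at operating cost 14 + 3 = 17.
Any cover uses at least 2 routes; among all covering selections none totals below 17.
Greedy by coverage-per-operating cost would pick R5, R3, R1 for 27 — worse than the optimum 17.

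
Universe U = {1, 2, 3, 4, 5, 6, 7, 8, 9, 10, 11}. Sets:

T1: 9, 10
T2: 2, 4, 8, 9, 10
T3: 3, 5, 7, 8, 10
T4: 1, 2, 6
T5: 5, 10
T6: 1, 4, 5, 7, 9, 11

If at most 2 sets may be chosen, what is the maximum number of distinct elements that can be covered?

9

Choosing T2, T6 covers {1, 2, 4, 5, 7, 8, 9, 10, 11} — 9 elements.
No choice of 2 sets does better; here 3, 6 are left uncovered.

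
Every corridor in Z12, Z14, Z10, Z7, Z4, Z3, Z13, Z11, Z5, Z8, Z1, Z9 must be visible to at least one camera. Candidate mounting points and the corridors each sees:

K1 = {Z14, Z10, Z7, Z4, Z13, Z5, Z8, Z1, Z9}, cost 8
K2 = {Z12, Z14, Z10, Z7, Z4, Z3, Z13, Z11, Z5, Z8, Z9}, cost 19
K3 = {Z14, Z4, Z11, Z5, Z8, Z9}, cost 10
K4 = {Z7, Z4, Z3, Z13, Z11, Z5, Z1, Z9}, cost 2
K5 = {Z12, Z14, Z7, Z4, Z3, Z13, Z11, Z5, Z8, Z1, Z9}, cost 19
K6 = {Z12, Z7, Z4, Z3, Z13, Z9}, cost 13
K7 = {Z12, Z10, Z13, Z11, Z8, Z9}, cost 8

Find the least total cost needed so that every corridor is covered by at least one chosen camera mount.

18

K1, K4, K7 cover every corridor at cost 8 + 2 + 8 = 18.
Any cover uses at least 2 camera mounts; among all covering selections none totals below 18.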